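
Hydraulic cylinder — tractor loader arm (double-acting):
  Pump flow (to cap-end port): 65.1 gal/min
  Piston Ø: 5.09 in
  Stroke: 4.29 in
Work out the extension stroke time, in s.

t ≈ 0.348 s

Cap-side area A_cap = π/4 × (5.09 in)² = 20.35 in^2
Swept volume V = A × L; t = V / Q = A·L / Q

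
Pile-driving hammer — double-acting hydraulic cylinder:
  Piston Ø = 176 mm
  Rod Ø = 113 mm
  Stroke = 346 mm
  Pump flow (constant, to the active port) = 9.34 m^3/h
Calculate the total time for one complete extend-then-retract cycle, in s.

t ≈ 5.15 s

Cap-side area A_cap = π/4 × (176 mm)² = 24330 mm^2
Rod-side annular area A_ann = π/4 × (176² − 113²) = 14300 mm^2
t_ext = A_cap·L/Q = 3.244 s
t_ret = A_ann·L/Q = 1.907 s
t_cycle = t_ext + t_ret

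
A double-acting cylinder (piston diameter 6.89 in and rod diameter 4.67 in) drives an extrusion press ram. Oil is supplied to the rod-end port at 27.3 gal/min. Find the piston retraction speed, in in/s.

v ≈ 5.21 in/s

Rod-side annular area A_ann = π/4 × (6.89² − 4.67²) = 20.16 in^2
Flow into the rod-end port fills the annular volume.
v = Q / A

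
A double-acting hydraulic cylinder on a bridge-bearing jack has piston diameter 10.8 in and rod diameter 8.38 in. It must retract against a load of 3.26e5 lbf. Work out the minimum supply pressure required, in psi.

Rod-side annular area A_ann = π/4 × (10.8² − 8.38²) = 36.45 in^2
Retraction: pressure acts on the annular area.
P = F / A = 3.26e5 lbf / A

P ≈ 8940 psi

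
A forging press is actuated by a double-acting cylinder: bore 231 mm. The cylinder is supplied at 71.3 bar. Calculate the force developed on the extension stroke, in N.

Cap-side area A_cap = π/4 × (231 mm)² = 41910 mm^2
F = P × A_cap = 71.3 bar × A_cap

F ≈ 2.99e5 N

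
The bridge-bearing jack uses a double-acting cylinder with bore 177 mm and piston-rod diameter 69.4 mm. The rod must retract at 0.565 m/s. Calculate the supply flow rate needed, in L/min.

Q ≈ 706 L/min

Rod-side annular area A_ann = π/4 × (177² − 69.4²) = 20820 mm^2
Q = A × v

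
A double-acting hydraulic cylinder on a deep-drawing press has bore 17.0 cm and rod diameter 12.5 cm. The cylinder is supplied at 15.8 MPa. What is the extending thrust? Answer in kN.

F ≈ 359 kN

Cap-side area A_cap = π/4 × (17.0 cm)² = 227.0 cm^2
F = P × A_cap = 15.8 MPa × A_cap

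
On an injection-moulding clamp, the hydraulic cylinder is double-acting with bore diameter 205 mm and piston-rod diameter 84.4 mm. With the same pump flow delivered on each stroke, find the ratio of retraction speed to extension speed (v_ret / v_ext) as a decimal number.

Cap-side area A_cap = π/4 × (205 mm)² = 33010 mm^2
Rod-side annular area A_ann = π/4 × (205² − 84.4²) = 27410 mm^2
For equal Q, v ∝ 1/A, so v_ret/v_ext = A_cap/A_ann.

v_ret/v_ext ≈ 1.20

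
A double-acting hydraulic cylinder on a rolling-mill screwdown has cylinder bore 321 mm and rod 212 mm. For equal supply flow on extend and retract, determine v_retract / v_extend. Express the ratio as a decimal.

v_ret/v_ext ≈ 1.77

Cap-side area A_cap = π/4 × (321 mm)² = 80930 mm^2
Rod-side annular area A_ann = π/4 × (321² − 212²) = 45630 mm^2
For equal Q, v ∝ 1/A, so v_ret/v_ext = A_cap/A_ann.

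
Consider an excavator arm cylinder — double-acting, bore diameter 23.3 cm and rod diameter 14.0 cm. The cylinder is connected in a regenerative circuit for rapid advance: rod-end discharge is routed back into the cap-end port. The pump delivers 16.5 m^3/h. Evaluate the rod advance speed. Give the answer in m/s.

v ≈ 0.298 m/s

In regeneration the rod-end outflow joins the pump flow into the cap end, so the net volume the pump must supply per unit advance equals the rod cross-section area.
Rod cross-section A_rod = π/4 × (14.0 cm)² = 153.9 cm^2
v = Q_pump / A_rod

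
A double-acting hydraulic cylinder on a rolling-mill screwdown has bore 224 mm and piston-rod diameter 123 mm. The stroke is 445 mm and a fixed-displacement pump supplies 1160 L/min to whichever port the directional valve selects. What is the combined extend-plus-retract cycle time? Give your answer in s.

Cap-side area A_cap = π/4 × (224 mm)² = 39410 mm^2
Rod-side annular area A_ann = π/4 × (224² − 123²) = 27530 mm^2
t_ext = A_cap·L/Q = 0.9071 s
t_ret = A_ann·L/Q = 0.6336 s
t_cycle = t_ext + t_ret

t ≈ 1.54 s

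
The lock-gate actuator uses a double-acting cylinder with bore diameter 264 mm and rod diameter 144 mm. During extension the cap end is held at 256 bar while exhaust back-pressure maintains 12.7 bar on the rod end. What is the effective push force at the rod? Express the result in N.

F ≈ 1.35e6 N

Cap-side area A_cap = π/4 × (264 mm)² = 54740 mm^2
Rod-side annular area A_ann = π/4 × (264² − 144²) = 38450 mm^2
Net thrust = P_cap·A_cap − P_rod·A_ann = 1.401e6 N − 48840 N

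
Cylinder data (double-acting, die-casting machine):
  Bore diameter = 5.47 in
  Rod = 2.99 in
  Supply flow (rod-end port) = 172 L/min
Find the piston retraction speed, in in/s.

Rod-side annular area A_ann = π/4 × (5.47² − 2.99²) = 16.48 in^2
Flow into the rod-end port fills the annular volume.
v = Q / A

v ≈ 10.6 in/s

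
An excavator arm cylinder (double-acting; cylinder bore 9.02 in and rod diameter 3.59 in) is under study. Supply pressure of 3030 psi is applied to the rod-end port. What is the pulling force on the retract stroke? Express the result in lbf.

F ≈ 1.63e5 lbf

Rod-side annular area A_ann = π/4 × (9.02² − 3.59²) = 53.78 in^2
On retraction the pressure acts on the annular area (bore minus rod).
F = P × A_ann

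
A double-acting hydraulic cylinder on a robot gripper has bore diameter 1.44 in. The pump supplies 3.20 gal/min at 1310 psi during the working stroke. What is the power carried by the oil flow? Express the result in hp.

Hydraulic power = P × Q

W ≈ 2.45 hp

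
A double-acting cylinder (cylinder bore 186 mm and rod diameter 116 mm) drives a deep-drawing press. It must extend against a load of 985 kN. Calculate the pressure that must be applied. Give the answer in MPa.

P ≈ 36.3 MPa

Cap-side area A_cap = π/4 × (186 mm)² = 27170 mm^2
P = F / A = 985 kN / A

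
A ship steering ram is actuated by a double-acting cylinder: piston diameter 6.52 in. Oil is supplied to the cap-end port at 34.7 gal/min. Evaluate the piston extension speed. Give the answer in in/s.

Cap-side area A_cap = π/4 × (6.52 in)² = 33.39 in^2
v = Q / A

v ≈ 4.00 in/s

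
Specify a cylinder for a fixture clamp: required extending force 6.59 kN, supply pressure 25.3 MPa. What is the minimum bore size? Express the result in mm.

Extension force acts on the full piston face: F = P × (π/4)D².
D = √(4F / (πP)) = √(4 × 6.59 kN / (π × 25.3 MPa))

D ≈ 18.2 mm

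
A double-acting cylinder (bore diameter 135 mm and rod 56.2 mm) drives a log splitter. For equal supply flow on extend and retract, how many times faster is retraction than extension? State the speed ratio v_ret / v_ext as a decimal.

v_ret/v_ext ≈ 1.21

Cap-side area A_cap = π/4 × (135 mm)² = 14310 mm^2
Rod-side annular area A_ann = π/4 × (135² − 56.2²) = 11830 mm^2
For equal Q, v ∝ 1/A, so v_ret/v_ext = A_cap/A_ann.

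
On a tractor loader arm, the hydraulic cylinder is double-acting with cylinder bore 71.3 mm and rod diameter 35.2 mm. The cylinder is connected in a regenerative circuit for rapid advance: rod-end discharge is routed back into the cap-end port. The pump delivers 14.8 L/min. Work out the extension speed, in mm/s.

In regeneration the rod-end outflow joins the pump flow into the cap end, so the net volume the pump must supply per unit advance equals the rod cross-section area.
Rod cross-section A_rod = π/4 × (35.2 mm)² = 973.1 mm^2
v = Q_pump / A_rod

v ≈ 253 mm/s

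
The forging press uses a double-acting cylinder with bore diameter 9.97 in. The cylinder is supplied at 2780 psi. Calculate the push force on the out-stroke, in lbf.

Cap-side area A_cap = π/4 × (9.97 in)² = 78.07 in^2
F = P × A_cap = 2780 psi × A_cap

F ≈ 2.17e5 lbf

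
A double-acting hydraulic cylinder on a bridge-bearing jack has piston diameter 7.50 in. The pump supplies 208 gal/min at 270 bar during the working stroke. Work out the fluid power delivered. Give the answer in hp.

W ≈ 475 hp

Hydraulic power = P × Q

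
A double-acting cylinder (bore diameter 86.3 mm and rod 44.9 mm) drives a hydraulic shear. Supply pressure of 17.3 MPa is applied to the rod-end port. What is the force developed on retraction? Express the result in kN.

F ≈ 73.8 kN

Rod-side annular area A_ann = π/4 × (86.3² − 44.9²) = 4266 mm^2
On retraction the pressure acts on the annular area (bore minus rod).
F = P × A_ann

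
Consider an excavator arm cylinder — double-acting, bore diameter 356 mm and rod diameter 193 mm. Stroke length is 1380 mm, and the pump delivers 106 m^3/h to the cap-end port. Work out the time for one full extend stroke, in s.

t ≈ 4.67 s

Cap-side area A_cap = π/4 × (356 mm)² = 99540 mm^2
Swept volume V = A × L; t = V / Q = A·L / Q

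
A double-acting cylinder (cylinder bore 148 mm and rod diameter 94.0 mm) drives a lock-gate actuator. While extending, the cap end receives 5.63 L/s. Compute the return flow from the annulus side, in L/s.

Q_out ≈ 3.36 L/s

Cap-side area A_cap = π/4 × (148 mm)² = 17200 mm^2
Rod-side annular area A_ann = π/4 × (148² − 94.0²) = 10260 mm^2
Piston speed v = Q_in/A_cap; rod-end outflow Q_out = v × A_ann = Q_in × A_ann/A_cap.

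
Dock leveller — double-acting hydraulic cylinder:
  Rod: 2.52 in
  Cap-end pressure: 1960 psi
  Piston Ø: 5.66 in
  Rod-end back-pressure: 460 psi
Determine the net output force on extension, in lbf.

Cap-side area A_cap = π/4 × (5.66 in)² = 25.16 in^2
Rod-side annular area A_ann = π/4 × (5.66² − 2.52²) = 20.17 in^2
Net thrust = P_cap·A_cap − P_rod·A_ann = 49310 lbf − 9280 lbf

F ≈ 40000 lbf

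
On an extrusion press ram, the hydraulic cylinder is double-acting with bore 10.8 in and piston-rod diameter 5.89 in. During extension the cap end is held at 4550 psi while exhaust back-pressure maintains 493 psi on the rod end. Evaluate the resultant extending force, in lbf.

Cap-side area A_cap = π/4 × (10.8 in)² = 91.61 in^2
Rod-side annular area A_ann = π/4 × (10.8² − 5.89²) = 64.36 in^2
Net thrust = P_cap·A_cap − P_rod·A_ann = 4.168e5 lbf − 31730 lbf

F ≈ 3.85e5 lbf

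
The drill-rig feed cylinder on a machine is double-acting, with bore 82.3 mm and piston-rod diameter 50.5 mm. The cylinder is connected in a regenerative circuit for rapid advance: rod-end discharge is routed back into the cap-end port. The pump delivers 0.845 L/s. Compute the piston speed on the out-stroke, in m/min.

In regeneration the rod-end outflow joins the pump flow into the cap end, so the net volume the pump must supply per unit advance equals the rod cross-section area.
Rod cross-section A_rod = π/4 × (50.5 mm)² = 2003 mm^2
v = Q_pump / A_rod

v ≈ 25.3 m/min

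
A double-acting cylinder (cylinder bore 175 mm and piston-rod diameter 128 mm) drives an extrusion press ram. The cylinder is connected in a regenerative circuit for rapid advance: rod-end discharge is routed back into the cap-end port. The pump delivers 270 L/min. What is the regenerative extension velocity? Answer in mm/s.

In regeneration the rod-end outflow joins the pump flow into the cap end, so the net volume the pump must supply per unit advance equals the rod cross-section area.
Rod cross-section A_rod = π/4 × (128 mm)² = 12870 mm^2
v = Q_pump / A_rod

v ≈ 350 mm/s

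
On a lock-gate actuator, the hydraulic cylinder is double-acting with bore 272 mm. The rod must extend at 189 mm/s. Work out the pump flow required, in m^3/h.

Cap-side area A_cap = π/4 × (272 mm)² = 58110 mm^2
Q = A × v

Q ≈ 39.5 m^3/h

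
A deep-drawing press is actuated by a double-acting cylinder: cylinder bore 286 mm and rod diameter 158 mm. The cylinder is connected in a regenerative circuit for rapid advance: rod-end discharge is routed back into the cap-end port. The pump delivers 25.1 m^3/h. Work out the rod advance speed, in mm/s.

In regeneration the rod-end outflow joins the pump flow into the cap end, so the net volume the pump must supply per unit advance equals the rod cross-section area.
Rod cross-section A_rod = π/4 × (158 mm)² = 19610 mm^2
v = Q_pump / A_rod

v ≈ 356 mm/s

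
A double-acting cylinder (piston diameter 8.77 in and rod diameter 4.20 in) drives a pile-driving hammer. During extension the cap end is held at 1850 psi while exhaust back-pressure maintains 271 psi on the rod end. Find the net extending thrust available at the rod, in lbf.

F ≈ 99100 lbf

Cap-side area A_cap = π/4 × (8.77 in)² = 60.41 in^2
Rod-side annular area A_ann = π/4 × (8.77² − 4.20²) = 46.55 in^2
Net thrust = P_cap·A_cap − P_rod·A_ann = 1.118e5 lbf − 12620 lbf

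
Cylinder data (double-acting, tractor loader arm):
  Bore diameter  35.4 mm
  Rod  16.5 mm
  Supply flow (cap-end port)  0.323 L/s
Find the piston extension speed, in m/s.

Cap-side area A_cap = π/4 × (35.4 mm)² = 984.2 mm^2
v = Q / A

v ≈ 0.328 m/s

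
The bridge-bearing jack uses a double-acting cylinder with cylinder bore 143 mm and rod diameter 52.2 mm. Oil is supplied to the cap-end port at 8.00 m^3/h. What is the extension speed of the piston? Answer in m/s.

v ≈ 0.138 m/s

Cap-side area A_cap = π/4 × (143 mm)² = 16060 mm^2
v = Q / A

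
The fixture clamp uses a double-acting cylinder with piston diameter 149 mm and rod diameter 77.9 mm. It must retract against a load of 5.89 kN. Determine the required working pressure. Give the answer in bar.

Rod-side annular area A_ann = π/4 × (149² − 77.9²) = 12670 mm^2
Retraction: pressure acts on the annular area.
P = F / A = 5.89 kN / A

P ≈ 4.65 bar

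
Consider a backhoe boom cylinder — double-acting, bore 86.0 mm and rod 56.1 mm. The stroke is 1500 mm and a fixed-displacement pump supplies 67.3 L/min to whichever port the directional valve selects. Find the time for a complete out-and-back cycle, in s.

Cap-side area A_cap = π/4 × (86.0 mm)² = 5809 mm^2
Rod-side annular area A_ann = π/4 × (86.0² − 56.1²) = 3337 mm^2
t_ext = A_cap·L/Q = 7.768 s
t_ret = A_ann·L/Q = 4.463 s
t_cycle = t_ext + t_ret

t ≈ 12.2 s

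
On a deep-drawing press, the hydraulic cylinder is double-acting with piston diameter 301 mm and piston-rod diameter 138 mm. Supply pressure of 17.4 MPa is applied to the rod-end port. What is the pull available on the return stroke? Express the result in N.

F ≈ 9.78e5 N

Rod-side annular area A_ann = π/4 × (301² − 138²) = 56200 mm^2
On retraction the pressure acts on the annular area (bore minus rod).
F = P × A_ann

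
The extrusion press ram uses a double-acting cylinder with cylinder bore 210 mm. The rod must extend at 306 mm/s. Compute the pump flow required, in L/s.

Cap-side area A_cap = π/4 × (210 mm)² = 34640 mm^2
Q = A × v

Q ≈ 10.6 L/s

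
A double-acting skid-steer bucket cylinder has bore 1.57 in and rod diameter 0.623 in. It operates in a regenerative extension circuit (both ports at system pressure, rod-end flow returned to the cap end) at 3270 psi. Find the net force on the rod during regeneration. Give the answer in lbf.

F ≈ 997 lbf

With equal pressure on both faces, forces on the annular region cancel; the net push is pressure × rod cross-section.
Rod cross-section A_rod = π/4 × (0.623 in)² = 0.3048 in^2
F = P × A_rod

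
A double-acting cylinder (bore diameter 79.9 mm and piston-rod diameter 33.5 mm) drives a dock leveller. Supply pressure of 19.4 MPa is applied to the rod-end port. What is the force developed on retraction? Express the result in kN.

Rod-side annular area A_ann = π/4 × (79.9² − 33.5²) = 4133 mm^2
On retraction the pressure acts on the annular area (bore minus rod).
F = P × A_ann

F ≈ 80.2 kN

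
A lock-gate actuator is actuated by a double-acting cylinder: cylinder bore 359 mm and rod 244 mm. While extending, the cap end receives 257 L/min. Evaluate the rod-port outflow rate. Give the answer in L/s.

Q_out ≈ 2.30 L/s

Cap-side area A_cap = π/4 × (359 mm)² = 1.012e5 mm^2
Rod-side annular area A_ann = π/4 × (359² − 244²) = 54460 mm^2
Piston speed v = Q_in/A_cap; rod-end outflow Q_out = v × A_ann = Q_in × A_ann/A_cap.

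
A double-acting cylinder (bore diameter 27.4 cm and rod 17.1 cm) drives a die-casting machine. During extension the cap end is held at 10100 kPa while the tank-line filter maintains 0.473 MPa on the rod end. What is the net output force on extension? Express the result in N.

F ≈ 5.79e5 N

Cap-side area A_cap = π/4 × (27.4 cm)² = 589.6 cm^2
Rod-side annular area A_ann = π/4 × (27.4² − 17.1²) = 360.0 cm^2
Net thrust = P_cap·A_cap − P_rod·A_ann = 5.955e5 N − 17030 N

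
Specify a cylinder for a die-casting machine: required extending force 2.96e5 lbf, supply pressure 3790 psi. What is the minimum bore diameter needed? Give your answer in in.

Extension force acts on the full piston face: F = P × (π/4)D².
D = √(4F / (πP)) = √(4 × 2.96e5 lbf / (π × 3790 psi))

D ≈ 9.97 in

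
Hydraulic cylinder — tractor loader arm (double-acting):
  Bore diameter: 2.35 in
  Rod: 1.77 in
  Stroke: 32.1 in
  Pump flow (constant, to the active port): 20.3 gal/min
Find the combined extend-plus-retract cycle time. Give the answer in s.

Cap-side area A_cap = π/4 × (2.35 in)² = 4.337 in^2
Rod-side annular area A_ann = π/4 × (2.35² − 1.77²) = 1.877 in^2
t_ext = A_cap·L/Q = 1.781 s
t_ret = A_ann·L/Q = 0.7708 s
t_cycle = t_ext + t_ret

t ≈ 2.55 s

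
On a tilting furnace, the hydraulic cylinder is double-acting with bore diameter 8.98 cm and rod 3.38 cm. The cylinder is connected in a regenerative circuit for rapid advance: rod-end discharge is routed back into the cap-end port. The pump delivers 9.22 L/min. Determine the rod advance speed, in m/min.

v ≈ 10.3 m/min

In regeneration the rod-end outflow joins the pump flow into the cap end, so the net volume the pump must supply per unit advance equals the rod cross-section area.
Rod cross-section A_rod = π/4 × (3.38 cm)² = 8.973 cm^2
v = Q_pump / A_rod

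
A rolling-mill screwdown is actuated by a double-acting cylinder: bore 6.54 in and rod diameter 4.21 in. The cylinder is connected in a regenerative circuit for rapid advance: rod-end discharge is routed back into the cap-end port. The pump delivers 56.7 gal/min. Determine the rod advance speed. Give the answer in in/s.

v ≈ 15.7 in/s

In regeneration the rod-end outflow joins the pump flow into the cap end, so the net volume the pump must supply per unit advance equals the rod cross-section area.
Rod cross-section A_rod = π/4 × (4.21 in)² = 13.92 in^2
v = Q_pump / A_rod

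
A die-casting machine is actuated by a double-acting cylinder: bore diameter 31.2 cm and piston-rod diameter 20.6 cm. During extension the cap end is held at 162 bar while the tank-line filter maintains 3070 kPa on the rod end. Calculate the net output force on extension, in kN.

Cap-side area A_cap = π/4 × (31.2 cm)² = 764.5 cm^2
Rod-side annular area A_ann = π/4 × (31.2² − 20.6²) = 431.2 cm^2
Net thrust = P_cap·A_cap − P_rod·A_ann = 1239 kN − 132.4 kN

F ≈ 1110 kN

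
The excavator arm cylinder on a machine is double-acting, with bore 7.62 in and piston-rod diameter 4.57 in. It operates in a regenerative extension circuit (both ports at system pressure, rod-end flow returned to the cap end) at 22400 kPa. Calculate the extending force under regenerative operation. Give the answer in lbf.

With equal pressure on both faces, forces on the annular region cancel; the net push is pressure × rod cross-section.
Rod cross-section A_rod = π/4 × (4.57 in)² = 16.40 in^2
F = P × A_rod

F ≈ 53300 lbf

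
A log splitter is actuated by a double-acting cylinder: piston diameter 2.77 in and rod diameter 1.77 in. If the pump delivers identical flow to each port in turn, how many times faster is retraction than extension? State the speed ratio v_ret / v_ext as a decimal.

Cap-side area A_cap = π/4 × (2.77 in)² = 6.026 in^2
Rod-side annular area A_ann = π/4 × (2.77² − 1.77²) = 3.566 in^2
For equal Q, v ∝ 1/A, so v_ret/v_ext = A_cap/A_ann.

v_ret/v_ext ≈ 1.69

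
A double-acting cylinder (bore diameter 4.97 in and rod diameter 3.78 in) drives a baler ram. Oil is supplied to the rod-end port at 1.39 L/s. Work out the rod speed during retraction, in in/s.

v ≈ 10.4 in/s

Rod-side annular area A_ann = π/4 × (4.97² − 3.78²) = 8.178 in^2
Flow into the rod-end port fills the annular volume.
v = Q / A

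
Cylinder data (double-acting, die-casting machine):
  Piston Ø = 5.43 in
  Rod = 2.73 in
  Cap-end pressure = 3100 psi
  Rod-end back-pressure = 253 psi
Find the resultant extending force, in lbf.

Cap-side area A_cap = π/4 × (5.43 in)² = 23.16 in^2
Rod-side annular area A_ann = π/4 × (5.43² − 2.73²) = 17.30 in^2
Net thrust = P_cap·A_cap − P_rod·A_ann = 71790 lbf − 4378 lbf

F ≈ 67400 lbf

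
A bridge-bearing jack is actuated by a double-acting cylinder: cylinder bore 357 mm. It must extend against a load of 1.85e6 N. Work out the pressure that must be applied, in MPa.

P ≈ 18.5 MPa

Cap-side area A_cap = π/4 × (357 mm)² = 1.001e5 mm^2
P = F / A = 1.85e6 N / A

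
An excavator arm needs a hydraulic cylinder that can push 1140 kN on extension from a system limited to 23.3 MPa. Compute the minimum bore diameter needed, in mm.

D ≈ 250 mm

Extension force acts on the full piston face: F = P × (π/4)D².
D = √(4F / (πP)) = √(4 × 1140 kN / (π × 23.3 MPa))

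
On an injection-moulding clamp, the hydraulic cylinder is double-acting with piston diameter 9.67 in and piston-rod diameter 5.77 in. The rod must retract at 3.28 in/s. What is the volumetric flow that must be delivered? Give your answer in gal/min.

Q ≈ 40.3 gal/min

Rod-side annular area A_ann = π/4 × (9.67² − 5.77²) = 47.29 in^2
Q = A × v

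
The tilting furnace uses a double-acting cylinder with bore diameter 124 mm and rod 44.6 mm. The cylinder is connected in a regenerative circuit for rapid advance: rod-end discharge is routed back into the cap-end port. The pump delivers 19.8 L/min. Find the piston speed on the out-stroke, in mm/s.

v ≈ 211 mm/s

In regeneration the rod-end outflow joins the pump flow into the cap end, so the net volume the pump must supply per unit advance equals the rod cross-section area.
Rod cross-section A_rod = π/4 × (44.6 mm)² = 1562 mm^2
v = Q_pump / A_rod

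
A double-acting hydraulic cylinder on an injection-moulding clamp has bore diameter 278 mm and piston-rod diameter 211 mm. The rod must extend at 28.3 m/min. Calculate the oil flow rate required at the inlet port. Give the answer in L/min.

Q ≈ 1720 L/min

Cap-side area A_cap = π/4 × (278 mm)² = 60700 mm^2
Q = A × v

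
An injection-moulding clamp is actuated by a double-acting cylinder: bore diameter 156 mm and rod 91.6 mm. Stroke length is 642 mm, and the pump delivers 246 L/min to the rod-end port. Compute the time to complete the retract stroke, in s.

Rod-side annular area A_ann = π/4 × (156² − 91.6²) = 12520 mm^2
Swept volume V = A × L; t = V / Q = A·L / Q

t ≈ 1.96 s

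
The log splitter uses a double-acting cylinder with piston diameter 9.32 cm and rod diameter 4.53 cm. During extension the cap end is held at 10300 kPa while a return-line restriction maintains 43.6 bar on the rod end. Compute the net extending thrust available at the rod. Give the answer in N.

Cap-side area A_cap = π/4 × (9.32 cm)² = 68.22 cm^2
Rod-side annular area A_ann = π/4 × (9.32² − 4.53²) = 52.10 cm^2
Net thrust = P_cap·A_cap − P_rod·A_ann = 70270 N − 22720 N

F ≈ 47600 N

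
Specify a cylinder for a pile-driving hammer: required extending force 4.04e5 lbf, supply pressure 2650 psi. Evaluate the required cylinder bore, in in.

D ≈ 13.9 in

Extension force acts on the full piston face: F = P × (π/4)D².
D = √(4F / (πP)) = √(4 × 4.04e5 lbf / (π × 2650 psi))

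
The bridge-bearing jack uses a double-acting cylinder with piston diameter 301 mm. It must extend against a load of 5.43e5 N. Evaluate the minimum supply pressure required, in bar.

P ≈ 76.3 bar

Cap-side area A_cap = π/4 × (301 mm)² = 71160 mm^2
P = F / A = 5.43e5 N / A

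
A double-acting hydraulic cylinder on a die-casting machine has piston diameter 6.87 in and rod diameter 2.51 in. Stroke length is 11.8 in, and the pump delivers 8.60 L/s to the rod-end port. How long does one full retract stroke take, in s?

t ≈ 0.722 s

Rod-side annular area A_ann = π/4 × (6.87² − 2.51²) = 32.12 in^2
Swept volume V = A × L; t = V / Q = A·L / Q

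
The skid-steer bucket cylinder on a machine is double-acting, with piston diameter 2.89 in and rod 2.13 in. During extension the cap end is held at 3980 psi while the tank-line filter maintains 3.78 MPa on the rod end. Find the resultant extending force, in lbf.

Cap-side area A_cap = π/4 × (2.89 in)² = 6.560 in^2
Rod-side annular area A_ann = π/4 × (2.89² − 2.13²) = 2.996 in^2
Net thrust = P_cap·A_cap − P_rod·A_ann = 26110 lbf − 1643 lbf

F ≈ 24500 lbf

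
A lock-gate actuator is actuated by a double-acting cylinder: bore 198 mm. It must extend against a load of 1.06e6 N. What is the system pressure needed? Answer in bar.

Cap-side area A_cap = π/4 × (198 mm)² = 30790 mm^2
P = F / A = 1.06e6 N / A

P ≈ 344 bar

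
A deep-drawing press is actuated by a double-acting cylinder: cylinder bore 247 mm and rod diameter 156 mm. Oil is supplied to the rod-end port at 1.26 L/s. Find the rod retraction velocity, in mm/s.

v ≈ 43.7 mm/s

Rod-side annular area A_ann = π/4 × (247² − 156²) = 28800 mm^2
Flow into the rod-end port fills the annular volume.
v = Q / A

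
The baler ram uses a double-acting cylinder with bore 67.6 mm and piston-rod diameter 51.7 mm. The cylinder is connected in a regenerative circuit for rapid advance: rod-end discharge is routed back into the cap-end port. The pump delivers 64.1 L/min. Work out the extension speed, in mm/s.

In regeneration the rod-end outflow joins the pump flow into the cap end, so the net volume the pump must supply per unit advance equals the rod cross-section area.
Rod cross-section A_rod = π/4 × (51.7 mm)² = 2099 mm^2
v = Q_pump / A_rod

v ≈ 509 mm/s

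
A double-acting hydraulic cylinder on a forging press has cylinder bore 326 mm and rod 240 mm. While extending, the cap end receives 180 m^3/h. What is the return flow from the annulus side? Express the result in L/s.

Q_out ≈ 22.9 L/s

Cap-side area A_cap = π/4 × (326 mm)² = 83470 mm^2
Rod-side annular area A_ann = π/4 × (326² − 240²) = 38230 mm^2
Piston speed v = Q_in/A_cap; rod-end outflow Q_out = v × A_ann = Q_in × A_ann/A_cap.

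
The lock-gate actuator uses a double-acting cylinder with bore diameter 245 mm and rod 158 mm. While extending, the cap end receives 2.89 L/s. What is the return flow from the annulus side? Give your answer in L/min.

Cap-side area A_cap = π/4 × (245 mm)² = 47140 mm^2
Rod-side annular area A_ann = π/4 × (245² − 158²) = 27540 mm^2
Piston speed v = Q_in/A_cap; rod-end outflow Q_out = v × A_ann = Q_in × A_ann/A_cap.

Q_out ≈ 101 L/min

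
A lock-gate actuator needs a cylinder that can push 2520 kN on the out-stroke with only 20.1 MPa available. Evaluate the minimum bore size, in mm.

Extension force acts on the full piston face: F = P × (π/4)D².
D = √(4F / (πP)) = √(4 × 2520 kN / (π × 20.1 MPa))

D ≈ 400 mm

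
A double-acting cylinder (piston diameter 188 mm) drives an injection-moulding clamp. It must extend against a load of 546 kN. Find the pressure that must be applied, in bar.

P ≈ 197 bar

Cap-side area A_cap = π/4 × (188 mm)² = 27760 mm^2
P = F / A = 546 kN / A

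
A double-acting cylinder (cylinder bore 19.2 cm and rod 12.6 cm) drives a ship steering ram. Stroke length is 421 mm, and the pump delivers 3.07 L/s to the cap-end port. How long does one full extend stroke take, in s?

Cap-side area A_cap = π/4 × (19.2 cm)² = 289.5 cm^2
Swept volume V = A × L; t = V / Q = A·L / Q

t ≈ 3.97 s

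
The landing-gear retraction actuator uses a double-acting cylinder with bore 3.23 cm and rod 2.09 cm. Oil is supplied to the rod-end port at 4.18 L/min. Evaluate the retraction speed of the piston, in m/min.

Rod-side annular area A_ann = π/4 × (3.23² − 2.09²) = 4.763 cm^2
Flow into the rod-end port fills the annular volume.
v = Q / A

v ≈ 8.78 m/min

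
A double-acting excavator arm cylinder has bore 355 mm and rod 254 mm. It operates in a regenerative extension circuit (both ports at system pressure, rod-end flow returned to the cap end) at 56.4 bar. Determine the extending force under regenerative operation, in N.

With equal pressure on both faces, forces on the annular region cancel; the net push is pressure × rod cross-section.
Rod cross-section A_rod = π/4 × (254 mm)² = 50670 mm^2
F = P × A_rod

F ≈ 2.86e5 N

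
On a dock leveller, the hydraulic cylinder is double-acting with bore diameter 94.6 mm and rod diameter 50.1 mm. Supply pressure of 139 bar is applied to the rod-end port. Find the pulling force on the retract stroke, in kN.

F ≈ 70.3 kN

Rod-side annular area A_ann = π/4 × (94.6² − 50.1²) = 5057 mm^2
On retraction the pressure acts on the annular area (bore minus rod).
F = P × A_ann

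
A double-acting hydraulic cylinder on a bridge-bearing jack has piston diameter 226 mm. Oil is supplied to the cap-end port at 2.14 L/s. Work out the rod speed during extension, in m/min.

v ≈ 3.20 m/min

Cap-side area A_cap = π/4 × (226 mm)² = 40110 mm^2
v = Q / A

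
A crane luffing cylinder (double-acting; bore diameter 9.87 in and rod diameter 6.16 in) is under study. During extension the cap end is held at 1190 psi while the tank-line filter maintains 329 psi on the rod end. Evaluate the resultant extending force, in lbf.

Cap-side area A_cap = π/4 × (9.87 in)² = 76.51 in^2
Rod-side annular area A_ann = π/4 × (9.87² − 6.16²) = 46.71 in^2
Net thrust = P_cap·A_cap − P_rod·A_ann = 91050 lbf − 15370 lbf

F ≈ 75700 lbf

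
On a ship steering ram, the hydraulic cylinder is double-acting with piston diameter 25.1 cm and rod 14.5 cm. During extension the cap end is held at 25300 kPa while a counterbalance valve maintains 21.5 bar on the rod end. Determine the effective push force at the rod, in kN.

F ≈ 1180 kN

Cap-side area A_cap = π/4 × (25.1 cm)² = 494.8 cm^2
Rod-side annular area A_ann = π/4 × (25.1² − 14.5²) = 329.7 cm^2
Net thrust = P_cap·A_cap − P_rod·A_ann = 1252 kN − 70.88 kN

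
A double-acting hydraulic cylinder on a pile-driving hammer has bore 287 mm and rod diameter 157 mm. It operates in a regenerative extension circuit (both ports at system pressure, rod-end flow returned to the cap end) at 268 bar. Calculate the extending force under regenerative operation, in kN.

With equal pressure on both faces, forces on the annular region cancel; the net push is pressure × rod cross-section.
Rod cross-section A_rod = π/4 × (157 mm)² = 19360 mm^2
F = P × A_rod

F ≈ 519 kN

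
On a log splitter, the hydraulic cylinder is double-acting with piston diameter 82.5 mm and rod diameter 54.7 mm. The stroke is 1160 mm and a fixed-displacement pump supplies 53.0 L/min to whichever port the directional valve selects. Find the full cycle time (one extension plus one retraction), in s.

Cap-side area A_cap = π/4 × (82.5 mm)² = 5346 mm^2
Rod-side annular area A_ann = π/4 × (82.5² − 54.7²) = 2996 mm^2
t_ext = A_cap·L/Q = 7.020 s
t_ret = A_ann·L/Q = 3.934 s
t_cycle = t_ext + t_ret

t ≈ 11.0 s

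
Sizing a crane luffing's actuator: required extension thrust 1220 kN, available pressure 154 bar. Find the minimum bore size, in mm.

Extension force acts on the full piston face: F = P × (π/4)D².
D = √(4F / (πP)) = √(4 × 1220 kN / (π × 154 bar))

D ≈ 318 mm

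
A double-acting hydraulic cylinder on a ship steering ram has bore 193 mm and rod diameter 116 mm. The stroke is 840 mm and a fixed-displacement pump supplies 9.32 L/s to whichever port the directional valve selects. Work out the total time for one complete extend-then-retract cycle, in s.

t ≈ 4.32 s

Cap-side area A_cap = π/4 × (193 mm)² = 29260 mm^2
Rod-side annular area A_ann = π/4 × (193² − 116²) = 18690 mm^2
t_ext = A_cap·L/Q = 2.637 s
t_ret = A_ann·L/Q = 1.684 s
t_cycle = t_ext + t_ret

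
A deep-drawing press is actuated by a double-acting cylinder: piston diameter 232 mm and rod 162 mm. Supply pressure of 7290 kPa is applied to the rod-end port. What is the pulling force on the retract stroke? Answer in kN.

Rod-side annular area A_ann = π/4 × (232² − 162²) = 21660 mm^2
On retraction the pressure acts on the annular area (bore minus rod).
F = P × A_ann

F ≈ 158 kN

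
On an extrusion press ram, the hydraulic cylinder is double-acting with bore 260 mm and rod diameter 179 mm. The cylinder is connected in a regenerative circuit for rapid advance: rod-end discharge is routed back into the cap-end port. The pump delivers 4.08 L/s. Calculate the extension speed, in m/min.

v ≈ 9.73 m/min

In regeneration the rod-end outflow joins the pump flow into the cap end, so the net volume the pump must supply per unit advance equals the rod cross-section area.
Rod cross-section A_rod = π/4 × (179 mm)² = 25160 mm^2
v = Q_pump / A_rod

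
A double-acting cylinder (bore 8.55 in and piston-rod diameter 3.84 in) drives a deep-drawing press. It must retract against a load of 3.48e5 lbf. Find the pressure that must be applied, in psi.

P ≈ 7590 psi

Rod-side annular area A_ann = π/4 × (8.55² − 3.84²) = 45.83 in^2
Retraction: pressure acts on the annular area.
P = F / A = 3.48e5 lbf / A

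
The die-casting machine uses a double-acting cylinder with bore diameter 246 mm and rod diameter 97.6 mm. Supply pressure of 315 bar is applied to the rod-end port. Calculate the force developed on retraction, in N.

Rod-side annular area A_ann = π/4 × (246² − 97.6²) = 40050 mm^2
On retraction the pressure acts on the annular area (bore minus rod).
F = P × A_ann

F ≈ 1.26e6 N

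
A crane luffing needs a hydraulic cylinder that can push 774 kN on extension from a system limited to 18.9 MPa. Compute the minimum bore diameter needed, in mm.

D ≈ 228 mm

Extension force acts on the full piston face: F = P × (π/4)D².
D = √(4F / (πP)) = √(4 × 774 kN / (π × 18.9 MPa))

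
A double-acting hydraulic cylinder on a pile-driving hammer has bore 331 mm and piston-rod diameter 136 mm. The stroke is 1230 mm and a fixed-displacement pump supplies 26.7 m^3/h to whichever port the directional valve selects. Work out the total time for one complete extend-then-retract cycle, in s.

Cap-side area A_cap = π/4 × (331 mm)² = 86050 mm^2
Rod-side annular area A_ann = π/4 × (331² − 136²) = 71520 mm^2
t_ext = A_cap·L/Q = 14.27 s
t_ret = A_ann·L/Q = 11.86 s
t_cycle = t_ext + t_ret

t ≈ 26.1 s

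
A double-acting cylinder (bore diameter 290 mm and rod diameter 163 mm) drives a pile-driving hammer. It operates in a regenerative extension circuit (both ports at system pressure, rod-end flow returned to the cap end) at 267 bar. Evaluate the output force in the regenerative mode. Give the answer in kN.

F ≈ 557 kN

With equal pressure on both faces, forces on the annular region cancel; the net push is pressure × rod cross-section.
Rod cross-section A_rod = π/4 × (163 mm)² = 20870 mm^2
F = P × A_rod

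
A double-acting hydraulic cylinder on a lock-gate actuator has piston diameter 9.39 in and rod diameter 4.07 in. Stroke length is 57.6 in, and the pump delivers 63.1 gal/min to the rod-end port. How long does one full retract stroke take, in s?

t ≈ 13.3 s

Rod-side annular area A_ann = π/4 × (9.39² − 4.07²) = 56.24 in^2
Swept volume V = A × L; t = V / Q = A·L / Q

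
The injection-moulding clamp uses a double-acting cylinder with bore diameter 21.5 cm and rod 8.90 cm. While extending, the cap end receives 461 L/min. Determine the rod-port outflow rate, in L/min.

Q_out ≈ 382 L/min

Cap-side area A_cap = π/4 × (21.5 cm)² = 363.1 cm^2
Rod-side annular area A_ann = π/4 × (21.5² − 8.90²) = 300.8 cm^2
Piston speed v = Q_in/A_cap; rod-end outflow Q_out = v × A_ann = Q_in × A_ann/A_cap.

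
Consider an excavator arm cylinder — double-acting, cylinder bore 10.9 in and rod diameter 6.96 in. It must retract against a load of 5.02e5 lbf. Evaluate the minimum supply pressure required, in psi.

P ≈ 9080 psi

Rod-side annular area A_ann = π/4 × (10.9² − 6.96²) = 55.27 in^2
Retraction: pressure acts on the annular area.
P = F / A = 5.02e5 lbf / A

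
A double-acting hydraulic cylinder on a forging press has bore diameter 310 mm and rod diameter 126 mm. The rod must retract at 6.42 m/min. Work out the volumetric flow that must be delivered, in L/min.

Q ≈ 405 L/min

Rod-side annular area A_ann = π/4 × (310² − 126²) = 63010 mm^2
Q = A × v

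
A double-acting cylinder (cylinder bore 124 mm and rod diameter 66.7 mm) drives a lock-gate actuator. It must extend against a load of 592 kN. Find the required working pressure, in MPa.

Cap-side area A_cap = π/4 × (124 mm)² = 12080 mm^2
P = F / A = 592 kN / A

P ≈ 49.0 MPa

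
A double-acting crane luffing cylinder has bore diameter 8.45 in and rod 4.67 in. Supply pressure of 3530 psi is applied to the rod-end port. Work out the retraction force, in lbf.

Rod-side annular area A_ann = π/4 × (8.45² − 4.67²) = 38.95 in^2
On retraction the pressure acts on the annular area (bore minus rod).
F = P × A_ann

F ≈ 1.37e5 lbf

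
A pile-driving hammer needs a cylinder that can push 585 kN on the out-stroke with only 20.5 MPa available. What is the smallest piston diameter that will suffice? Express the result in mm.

Extension force acts on the full piston face: F = P × (π/4)D².
D = √(4F / (πP)) = √(4 × 585 kN / (π × 20.5 MPa))

D ≈ 191 mm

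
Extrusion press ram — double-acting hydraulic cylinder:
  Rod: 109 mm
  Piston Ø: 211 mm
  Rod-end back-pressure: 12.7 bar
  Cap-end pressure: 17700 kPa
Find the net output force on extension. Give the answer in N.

Cap-side area A_cap = π/4 × (211 mm)² = 34970 mm^2
Rod-side annular area A_ann = π/4 × (211² − 109²) = 25640 mm^2
Net thrust = P_cap·A_cap − P_rod·A_ann = 6.189e5 N − 32560 N

F ≈ 5.86e5 N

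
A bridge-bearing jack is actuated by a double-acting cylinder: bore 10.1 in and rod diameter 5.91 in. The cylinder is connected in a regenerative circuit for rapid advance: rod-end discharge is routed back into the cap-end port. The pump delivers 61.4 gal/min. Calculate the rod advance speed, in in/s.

v ≈ 8.62 in/s

In regeneration the rod-end outflow joins the pump flow into the cap end, so the net volume the pump must supply per unit advance equals the rod cross-section area.
Rod cross-section A_rod = π/4 × (5.91 in)² = 27.43 in^2
v = Q_pump / A_rod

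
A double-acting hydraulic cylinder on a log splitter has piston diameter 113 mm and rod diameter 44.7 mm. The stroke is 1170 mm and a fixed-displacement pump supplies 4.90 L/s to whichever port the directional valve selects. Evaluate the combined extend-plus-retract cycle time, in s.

Cap-side area A_cap = π/4 × (113 mm)² = 10030 mm^2
Rod-side annular area A_ann = π/4 × (113² − 44.7²) = 8459 mm^2
t_ext = A_cap·L/Q = 2.395 s
t_ret = A_ann·L/Q = 2.020 s
t_cycle = t_ext + t_ret

t ≈ 4.41 s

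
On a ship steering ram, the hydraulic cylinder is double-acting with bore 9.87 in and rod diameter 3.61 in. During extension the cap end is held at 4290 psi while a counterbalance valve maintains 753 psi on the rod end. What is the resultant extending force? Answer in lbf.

F ≈ 2.78e5 lbf

Cap-side area A_cap = π/4 × (9.87 in)² = 76.51 in^2
Rod-side annular area A_ann = π/4 × (9.87² − 3.61²) = 66.28 in^2
Net thrust = P_cap·A_cap − P_rod·A_ann = 3.282e5 lbf − 49910 lbf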